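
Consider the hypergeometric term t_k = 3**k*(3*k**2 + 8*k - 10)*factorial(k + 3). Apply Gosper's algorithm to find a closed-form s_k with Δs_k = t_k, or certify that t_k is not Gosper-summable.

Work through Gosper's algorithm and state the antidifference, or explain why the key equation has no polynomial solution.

s_k = 3**k*(k - 2)*factorial(k + 3)

t_(k+1)/t_k = 3*(3*k**3 + 26*k**2 + 57*k + 4)/(3*k**2 + 8*k - 10).
A = 3*k + 12, B = 1, C = k**2 + 8*k/3 - 10/3.
Need (3*k + 12)·f(k+1) − (1)·f(k) = k**2 + 8*k/3 - 10/3.
Bound: deg f ≤ 1.
A polynomial solution: f(k) = (k - 2)/3.
R(k) = B(k−1)·f(k)/C(k) = (k - 2)/(3*k**2 + 8*k - 10); s_k = R·t_k = 3**k*(k - 2)*factorial(k + 3).
Check: Δs_k = 3**k*(3*k**2 + 8*k - 10)*factorial(k + 3). ✓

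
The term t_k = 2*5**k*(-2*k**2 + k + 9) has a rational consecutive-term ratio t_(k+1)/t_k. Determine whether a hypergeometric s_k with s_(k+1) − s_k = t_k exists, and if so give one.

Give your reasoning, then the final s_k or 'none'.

The ratio is 5*(2*k**2 + 3*k - 8)/(2*k**2 - k - 9).
Normal form (A,B,C) = (5, 1, k**2 - k/2 - 9/2).
f must satisfy (5)·f(k+1) − (1)·f(k) = k**2 - k/2 - 9/2.
Bound: deg f ≤ 2.
Solving with deg f ≤ 2: f(k) = (k**2 - 3*k - 2)/4.
Certificate R = B(k−1)f/C = (k**2 - 3*k - 2)/(2*(2*k**2 - k - 9)) gives s_k = 5**k*(-k**2 + 3*k + 2).
s_(k+1) − s_k = 2*5**k*(-2*k**2 + k + 9) = t_k.

s_k = 5**k*(-k**2 + 3*k + 2)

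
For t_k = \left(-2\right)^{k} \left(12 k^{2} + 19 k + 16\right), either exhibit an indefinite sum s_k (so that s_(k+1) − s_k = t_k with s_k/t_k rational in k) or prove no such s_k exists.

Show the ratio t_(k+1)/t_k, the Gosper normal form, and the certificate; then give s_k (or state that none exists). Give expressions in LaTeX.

s_k = \left(-2\right)^{k} \left(- 4 k^{2} - k - 2\right)

The ratio is 2*(-12*k**2 - 43*k - 47)/(12*k**2 + 19*k + 16).
Take A(k)=-2, B(k)=1, C(k)=k**2 + 19*k/12 + 4/3.
Need (-2)·f(k+1) − (1)·f(k) = k**2 + 19*k/12 + 4/3.
Bound: deg f ≤ 2.
A polynomial solution: f(k) = -(4*k**2 + k + 2)/12.
So s_k = (B(k−1)f/C)·t_k = (-(4*k**2 + k + 2)/(12*k**2 + 19*k + 16))·t_k = (-2)**k*(-4*k**2 - k - 2).
Check: Δs_k = (-2)**k*(12*k**2 + 19*k + 16). ✓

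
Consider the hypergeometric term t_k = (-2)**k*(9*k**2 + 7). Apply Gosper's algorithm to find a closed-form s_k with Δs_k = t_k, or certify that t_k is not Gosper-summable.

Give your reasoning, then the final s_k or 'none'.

s_k = (-2)**k*(-3*k**2 + 4*k - 3)

Ratio r(k) = 2*(-9*(k + 1)**2 - 7)/(9*k**2 + 7).
Gosper form: A/B · C(k+1)/C(k) with A=-2, B=1, C=k**2 + 7/9.
Key eq: (-2)·f(k+1) = (1)·f(k) + (k**2 + 7/9).
deg f ≤ 2 (via 0,0,2).
Solving with deg f ≤ 2: f(k) = -(3*k**2 - 4*k + 3)/9.
Then R = B(k−1)f/C = -(3*k**2 - 4*k + 3)/(9*k**2 + 7), so s_k = R(k)·t_k = (-2)**k*(-3*k**2 + 4*k - 3).
s_(k+1) − s_k = (-2)**k*(9*k**2 + 7) = t_k.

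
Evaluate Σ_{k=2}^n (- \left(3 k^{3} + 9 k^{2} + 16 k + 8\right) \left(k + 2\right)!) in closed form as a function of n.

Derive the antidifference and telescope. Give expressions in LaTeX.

S(n) = - 3 n^{2} \left(n + 3\right)! - 3 n \left(n + 3\right)! - 4 \left(n + 3\right)! + 240

The ratio is (3*k**4 + 27*k**3 + 97*k**2 + 165*k + 108)/(3*k**3 + 9*k**2 + 16*k + 8).
So A=k + 3 and B=1, with C=k**3 + 3*k**2 + 16*k/3 + 8/3.
Need (k + 3)·f(k+1) − (1)·f(k) = k**3 + 3*k**2 + 16*k/3 + 8/3.
Bound: deg f ≤ 2.
Solve for f: f(k) = (3*k**2 - 3*k + 4)/3 (degree 2 ≤ 2).
Certificate R = B(k−1)f/C = (3*k**2 - 3*k + 4)/(3*k**3 + 9*k**2 + 16*k + 8) gives s_k = -(3*k**2 - 3*k + 4)*factorial(k + 2).
Verify: -(3*k**3 + 9*k**2 + 16*k + 8)*factorial(k + 2) matches t_k.
Evaluate: s_(n+1) = -(3*n**2 + 3*n + 4)*factorial(n + 3); subtract s_(2) = -240 ⇒ S(n) = -3*n**2*factorial(n + 3) - 3*n*factorial(n + 3) - 4*factorial(n + 3) + 240.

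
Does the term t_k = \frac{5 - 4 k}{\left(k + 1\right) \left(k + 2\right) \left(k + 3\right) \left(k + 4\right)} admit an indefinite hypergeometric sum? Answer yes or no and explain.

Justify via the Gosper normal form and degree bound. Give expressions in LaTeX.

The ratio is (k + 1)*(4*k - 1)/((k + 5)*(4*k - 5)).
Factor: A=k + 1; B=k + 5; C=k - 5/4.
Solve (k + 1)·f(k+1) − (k + 4)·f(k) = k - 5/4.
Degrees (1,1,1) ⇒ d ≤ 3.
A polynomial solution: f(k) = -k*(k**2 + 6*k + 23)/24.
Then R = B(k−1)f/C = -k*(k + 4)*(k**2 + 6*k + 23)/(6*(4*k - 5)), so s_k = R(k)·t_k = k*(k**2 + 6*k + 23)/(6*(k + 1)*(k + 2)*(k + 3)).
Δs = (5 - 4*k)/(k**4 + 10*k**3 + 35*k**2 + 50*k + 24), as required.

Yes. s_k = \frac{k \left(k^{2} + 6 k + 23\right)}{6 \left(k + 1\right) \left(k + 2\right) \left(k + 3\right)}.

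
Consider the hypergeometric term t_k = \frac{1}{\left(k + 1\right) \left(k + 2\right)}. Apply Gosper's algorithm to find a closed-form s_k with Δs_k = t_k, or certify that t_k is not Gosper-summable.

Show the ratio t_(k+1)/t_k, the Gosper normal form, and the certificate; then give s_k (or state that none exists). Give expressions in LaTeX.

s_k = \frac{k}{k + 1}

Ratio r(k) = (k + 1)/(k + 3).
A = k + 1, B = k + 3, C = 1.
Key eq: (k + 1)·f(k+1) = (k + 2)·f(k) + (1).
Degrees (1,1,0) ⇒ d ≤ 1.
Match coefficients ⇒ f(k) = k.
Then R = B(k−1)f/C = k*(k + 2), so s_k = R(k)·t_k = k/(k + 1).
Verify: 1/(k**2 + 3*k + 2) matches t_k.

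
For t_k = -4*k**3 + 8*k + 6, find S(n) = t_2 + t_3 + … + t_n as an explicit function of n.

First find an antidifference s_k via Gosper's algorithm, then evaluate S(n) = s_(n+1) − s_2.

Compute t_(k+1)/t_k: get (4*k - 2*(k + 1)**3 + 7)/(-2*k**3 + 4*k + 3).
Take A(k)=1, B(k)=1, C(k)=k**3 - 2*k - 3/2.
Key eq: (1)·f(k+1) = (1)·f(k) + (k**3 - 2*k - 3/2).
Bound: deg f ≤ 4.
Coefficient equations give f(k) = k*(k**3 - 2*k**2 - 3*k - 2)/4.
Certificate R = B(k−1)f/C = k*(k**3 - 2*k**2 - 3*k - 2)/(2*(2*k**3 - 4*k - 3)) gives s_k = k*(-k**3 + 2*k**2 + 3*k + 2).
Check: Δs_k = -4*k**3 + 8*k + 6. ✓
Telescope: S(n) = s_(n+1) − s_(2) = -n**4 - 2*n**3 + 3*n**2 + 10*n + 6 − (16) = -n**4 - 2*n**3 + 3*n**2 + 10*n - 10.

S(n) = -n**4 - 2*n**3 + 3*n**2 + 10*n - 10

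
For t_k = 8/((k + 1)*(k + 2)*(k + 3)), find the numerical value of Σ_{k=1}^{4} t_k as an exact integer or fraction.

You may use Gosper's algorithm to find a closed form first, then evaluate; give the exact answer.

Σ = 4/7

Ratio r(k) = (k + 1)/(k + 4).
Take A(k)=k + 1, B(k)=k + 4, C(k)=1.
Solve (k + 1)·f(k+1) − (k + 3)·f(k) = 1.
From deg A=1, deg B=1, deg C=0: d=2.
Solve for f: f(k) = k*(k + 3)/4 (degree 2 ≤ 2).
Get s_k = R·t_k = 2*k*(k + 3)/((k + 1)*(k + 2)) with R(k) = B(k−1)f(k)/C(k) = k*(k + 3)**2/4.
Verify: 8/(k**3 + 6*k**2 + 11*k + 6) matches t_k.
Σ_(k=1)^(4) t_k = s_(5) − s_(1) = 40/21 − (4/3) = 4/7.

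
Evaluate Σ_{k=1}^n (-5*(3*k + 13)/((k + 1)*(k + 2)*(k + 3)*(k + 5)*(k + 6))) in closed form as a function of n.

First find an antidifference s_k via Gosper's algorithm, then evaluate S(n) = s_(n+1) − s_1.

The ratio is (k + 1)*(k + 5)*(3*k + 16)/((k + 4)*(k + 7)*(3*k + 13)).
Gosper form: A/B · C(k+1)/C(k) with A=k + 1, B=k + 7, C=k**2 + 25*k/3 + 52/3.
Need (k + 1)·f(k+1) − (k + 6)·f(k) = k**2 + 25*k/3 + 52/3.
deg f ≤ 5 (via 1,1,2).
Coefficient equations give f(k) = k*(k + 3)*(k + 4)*(k**2 + 8*k + 17)/30.
Get s_k = R·t_k = k*(-k**2 - 8*k - 17)/(2*(k**3 + 8*k**2 + 17*k + 10)) with R(k) = B(k−1)f(k)/C(k) = k*(k + 3)*(k + 6)*(k**2 + 8*k + 17)/(10*(3*k + 13)).
Δs = 5*(-3*k - 13)/(k**5 + 17*k**4 + 107*k**3 + 307*k**2 + 396*k + 180), as required.
Evaluate: s_(n+1) = (-n**3 - 11*n**2 - 36*n - 26)/(2*(n**3 + 11*n**2 + 36*n + 36)); subtract s_(1) = -13/36 ⇒ S(n) = 5*n*(-n**2 - 11*n - 36)/(36*(n**3 + 11*n**2 + 36*n + 36)).

S(n) = 5*n*(-n**2 - 11*n - 36)/(36*(n**3 + 11*n**2 + 36*n + 36))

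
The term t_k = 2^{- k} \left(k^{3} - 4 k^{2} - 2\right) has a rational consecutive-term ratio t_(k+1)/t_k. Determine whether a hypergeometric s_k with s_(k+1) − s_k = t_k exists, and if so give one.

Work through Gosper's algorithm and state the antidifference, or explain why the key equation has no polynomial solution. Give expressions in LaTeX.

s_k = 2^{1 - k} \left(- k^{3} + k^{2} - k + 1\right)

t_(k+1)/t_k = (k**3 - k**2 - 5*k - 5)/(2*(k**3 - 4*k**2 - 2)).
So A=1/2 and B=1, with C=k**3 - 4*k**2 - 2.
Set up (1/2)·f(k+1) − (1)·f(k) − (k**3 - 4*k**2 - 2) = 0.
From deg A=0, deg B=0, deg C=3: d=3.
A polynomial solution: f(k) = -2*(k - 1)*(k**2 + 1).
Get s_k = R·t_k = 2**(1 - k)*(-k**3 + k**2 - k + 1) with R(k) = B(k−1)f(k)/C(k) = -2*(k - 1)*(k**2 + 1)/(k**3 - 4*k**2 - 2).
s_(k+1) − s_k = (k**3 - 4*k**2 - 2)/2**k = t_k.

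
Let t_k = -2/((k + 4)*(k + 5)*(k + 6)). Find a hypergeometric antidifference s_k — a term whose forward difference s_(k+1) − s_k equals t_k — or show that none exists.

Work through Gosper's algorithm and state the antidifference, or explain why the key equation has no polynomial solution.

The ratio is (k + 4)/(k + 7).
Factor: A=k + 4; B=k + 7; C=1.
f must satisfy (k + 4)·f(k+1) − (k + 6)·f(k) = 1.
Bound: deg f ≤ 2.
Solve for f: f(k) = k*(k + 9)/40 (degree 2 ≤ 2).
R(k) = B(k−1)·f(k)/C(k) = k*(k + 6)*(k + 9)/40; s_k = R·t_k = k*(-k - 9)/(20*(k + 4)*(k + 5)).
Δs = -2/(k**3 + 15*k**2 + 74*k + 120), as required.

s_k = k*(-k - 9)/(20*(k + 4)*(k + 5))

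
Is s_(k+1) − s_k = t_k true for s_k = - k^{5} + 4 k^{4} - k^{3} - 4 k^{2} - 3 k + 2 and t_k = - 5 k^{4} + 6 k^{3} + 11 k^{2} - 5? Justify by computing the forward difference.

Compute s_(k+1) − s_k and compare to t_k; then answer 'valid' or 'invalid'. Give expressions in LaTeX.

Valid — Δs_k = t_k.

s_(k+1) = -k**5 - k**4 + 5*k**3 + 7*k**2 - 3*k - 3
s_(k+1) − s_k = -5*k**4 + 6*k**3 + 11*k**2 - 5
(s_(k+1) − s_k) − t_k = 0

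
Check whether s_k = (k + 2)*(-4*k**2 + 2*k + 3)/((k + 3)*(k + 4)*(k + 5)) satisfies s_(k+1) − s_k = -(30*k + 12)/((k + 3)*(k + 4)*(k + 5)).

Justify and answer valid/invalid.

Invalid: residual 3*(-4*k**2 + 32*k + 15)/(k**4 + 18*k**3 + 119*k**2 + 342*k + 360) ≠ 0.

s_(k+1) = (k + 3)*(2*k - 4*(k + 1)**2 + 5)/((k + 4)*(k + 5)*(k + 6))
s_(k+1) − s_k = 3*(-14*k**2 - 32*k - 9)/(k**4 + 18*k**3 + 119*k**2 + 342*k + 360)
(s_(k+1) − s_k) − t_k = 3*(-4*k**2 + 32*k + 15)/(k**4 + 18*k**3 + 119*k**2 + 342*k + 360)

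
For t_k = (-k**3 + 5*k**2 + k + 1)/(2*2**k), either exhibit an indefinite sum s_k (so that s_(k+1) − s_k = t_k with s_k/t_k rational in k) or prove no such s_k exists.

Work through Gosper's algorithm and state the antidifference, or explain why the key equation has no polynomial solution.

r(k) = (k**3/2 - k**2 - 4*k - 3)/(k**3 - 5*k**2 - k - 1) after simplifying.
Take A(k)=1/2, B(k)=1, C(k)=k**3 - 5*k**2 - k - 1.
Key eq: (1/2)·f(k+1) = (1)·f(k) + (k**3 - 5*k**2 - k - 1).
deg f ≤ 3 (via 0,0,3).
Coefficient equations give f(k) = -2*(k**3 - 2*k**2 - 2*k - 4).
So s_k = (B(k−1)f/C)·t_k = (-2*(k**3 - 2*k**2 - 2*k - 4)/(k**3 - 5*k**2 - k - 1))·t_k = (k**3 - 2*k**2 - 2*k - 4)/2**k.
Verify: (-k**3 + 5*k**2 + k + 1)/(2*2**k) matches t_k.

s_k = (k**3 - 2*k**2 - 2*k - 4)/2**k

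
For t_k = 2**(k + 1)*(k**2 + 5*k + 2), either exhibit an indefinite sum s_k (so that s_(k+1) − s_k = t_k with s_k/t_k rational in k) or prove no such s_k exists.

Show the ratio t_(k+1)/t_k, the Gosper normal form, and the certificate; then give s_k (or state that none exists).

s_k = 2**(k + 1)*(k**2 + k - 2)

r(k) = 2*(k**2 + 7*k + 8)/(k**2 + 5*k + 2) after simplifying.
Normal form (A,B,C) = (2, 1, k**2 + 5*k + 2).
Key eq: (2)·f(k+1) = (1)·f(k) + (k**2 + 5*k + 2).
Bound: deg f ≤ 2.
Solve for f: f(k) = (k - 1)*(k + 2) (degree 2 ≤ 2).
R(k) = B(k−1)·f(k)/C(k) = (k - 1)*(k + 2)/(k**2 + 5*k + 2); s_k = R·t_k = 2**(k + 1)*(k**2 + k - 2).
Verify: 2**(k + 1)*(k**2 + 5*k + 2) matches t_k.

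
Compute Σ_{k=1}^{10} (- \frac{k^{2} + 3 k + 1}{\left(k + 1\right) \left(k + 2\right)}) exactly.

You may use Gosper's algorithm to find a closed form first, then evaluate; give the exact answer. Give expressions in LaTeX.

Compute t_(k+1)/t_k: get (k + 1)*(3*k + (k + 1)**2 + 4)/((k + 3)*(k**2 + 3*k + 1)).
Gosper form: A/B · C(k+1)/C(k) with A=k + 1, B=k + 3, C=k**2 + 3*k + 1.
Set up (k + 1)·f(k+1) − (k + 2)·f(k) − (k**2 + 3*k + 1) = 0.
Degrees (1,1,2) ⇒ d ≤ 2.
Coefficient equations give f(k) = k**2.
Certificate R = B(k−1)f/C = k**2*(k + 2)/(k**2 + 3*k + 1) gives s_k = -k**2/(k + 1).
Δs = (k**2*(k + 2) - (k + 1)**3)/((k + 1)*(k + 2)), as required.
Evaluate s at k=11 and k=1: -121/12 and -1/2; difference -115/12.

Σ = -115/12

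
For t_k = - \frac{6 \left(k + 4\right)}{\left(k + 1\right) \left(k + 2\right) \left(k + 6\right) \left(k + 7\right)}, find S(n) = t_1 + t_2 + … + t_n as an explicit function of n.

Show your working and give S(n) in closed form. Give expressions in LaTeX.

r(k) = (k + 1)*(k + 5)*(k + 6)/((k + 3)*(k + 4)*(k + 8)) after simplifying.
Normal form (A,B,C) = (k + 1, k + 8, k**4 + 16*k**3 + 95*k**2 + 248*k + 240).
Key eq: (k + 1)·f(k+1) = (k + 7)·f(k) + (k**4 + 16*k**3 + 95*k**2 + 248*k + 240).
d = 6 from the (1,1,4) case.
Solve for f: f(k) = k*(k + 2)*(k + 3)*(k + 4)*(k + 5)*(k + 7)/12 (degree 6 ≤ 6).
So s_k = (B(k−1)f/C)·t_k = (k*(k + 2)*(k + 7)**2/(12*(k + 4)))·t_k = k*(-k - 7)/(2*(k**2 + 7*k + 6)).
Check: Δs_k = 6*(-k - 4)/(k**4 + 16*k**3 + 83*k**2 + 152*k + 84). ✓
Telescope: S(n) = s_(n+1) − s_(1) = (-n**2 - 9*n - 8)/(2*(n**2 + 9*n + 14)) − (-2/7) = 3*n*(-n - 9)/(14*(n**2 + 9*n + 14)).

S(n) = \frac{3 n \left(- n - 9\right)}{14 \left(n^{2} + 9 n + 14\right)}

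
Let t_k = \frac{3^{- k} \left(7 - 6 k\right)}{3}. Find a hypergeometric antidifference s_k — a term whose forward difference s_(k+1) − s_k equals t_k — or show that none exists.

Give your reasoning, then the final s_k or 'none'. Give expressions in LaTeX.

s_k = 3^{- k} \left(3 k - 2\right)

t_(k+1)/t_k = (6*k - 1)/(3*(6*k - 7)).
Take A(k)=1/3, B(k)=1, C(k)=k - 7/6.
Solve (1/3)·f(k+1) − (1)·f(k) = k - 7/6.
deg f ≤ 1 (via 0,0,1).
Solve for f: f(k) = -(3*k - 2)/2 (degree 1 ≤ 1).
So s_k = (B(k−1)f/C)·t_k = (-3*(3*k - 2)/(6*k - 7))·t_k = (3*k - 2)/3**k.
s_(k+1) − s_k = (7 - 6*k)/(3*3**k) = t_k.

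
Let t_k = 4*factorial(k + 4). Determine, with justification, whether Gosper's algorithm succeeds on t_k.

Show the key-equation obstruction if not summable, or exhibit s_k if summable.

Compute t_(k+1)/t_k: get k + 5.
A = k + 5, B = 1, C = 1.
Set up (k + 5)·f(k+1) − (1)·f(k) − (1) = 0.
From deg A=1, deg B=0, deg C=0: d=-1.
Bound -1 < 0, so the key equation has no polynomial solution.

No — key equation has no polynomial f.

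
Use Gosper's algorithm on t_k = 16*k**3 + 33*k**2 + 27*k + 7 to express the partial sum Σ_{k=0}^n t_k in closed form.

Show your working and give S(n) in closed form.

S(n) = 4*n**4 + 19*n**3 + 34*n**2 + 26*n + 7

Step 1: r(k) = (16*k**3 + 81*k**2 + 141*k + 83)/(16*k**3 + 33*k**2 + 27*k + 7).
Normal form (A,B,C) = (1, 1, k**3 + 33*k**2/16 + 27*k/16 + 7/16).
f must satisfy (1)·f(k+1) − (1)·f(k) = k**3 + 33*k**2/16 + 27*k/16 + 7/16.
Bound: deg f ≤ 4.
Coefficient equations give f(k) = k*(4*k**3 + 3*k**2 + k - 1)/16.
R(k) = B(k−1)·f(k)/C(k) = k*(4*k**3 + 3*k**2 + k - 1)/(16*k**3 + 33*k**2 + 27*k + 7); s_k = R·t_k = k*(4*k**3 + 3*k**2 + k - 1).
s_(k+1) − s_k = 16*k**3 + 33*k**2 + 27*k + 7 = t_k.
Evaluate: s_(n+1) = 4*n**4 + 19*n**3 + 34*n**2 + 26*n + 7; subtract s_(0) = 0 ⇒ S(n) = 4*n**4 + 19*n**3 + 34*n**2 + 26*n + 7.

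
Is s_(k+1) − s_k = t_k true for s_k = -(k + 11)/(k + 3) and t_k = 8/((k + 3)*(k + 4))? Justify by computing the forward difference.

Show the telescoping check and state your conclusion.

Valid — Δs_k = t_k.

s_(k+1) = (-k - 12)/(k + 4)
s_(k+1) − s_k = 8/(k**2 + 7*k + 12)
(s_(k+1) − s_k) − t_k = 0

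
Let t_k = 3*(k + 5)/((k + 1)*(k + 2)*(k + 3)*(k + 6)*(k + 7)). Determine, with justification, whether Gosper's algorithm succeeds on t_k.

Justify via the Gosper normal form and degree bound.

Compute t_(k+1)/t_k: get (k + 1)*(k + 6)**2/((k + 4)*(k + 5)*(k + 8)).
Normal form (A,B,C) = (k + 1, k + 8, k**3 + 14*k**2 + 65*k + 100).
Set up (k + 1)·f(k+1) − (k + 7)·f(k) − (k**3 + 14*k**2 + 65*k + 100) = 0.
From deg A=1, deg B=1, deg C=3: d=6.
Solve for f: f(k) = k*(k + 3)*(k + 4)**2*(k + 5)**2/36 (degree 6 ≤ 6).
Certificate R = B(k−1)f/C = k*(k + 3)*(k + 4)*(k + 7)/36 gives s_k = k*(k**2 + 9*k + 20)/(12*(k**3 + 9*k**2 + 20*k + 12)).
Verify: 3*(k + 5)/(k**5 + 19*k**4 + 131*k**3 + 401*k**2 + 540*k + 252) matches t_k.

Yes. s_k = k*(k**2 + 9*k + 20)/(12*(k**3 + 9*k**2 + 20*k + 12)).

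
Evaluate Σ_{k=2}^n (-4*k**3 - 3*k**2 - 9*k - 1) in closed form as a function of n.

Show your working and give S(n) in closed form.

S(n) = -n**4 - 3*n**3 - 7*n**2 - 6*n + 17

t_(k+1)/t_k = (4*k**3 + 15*k**2 + 27*k + 17)/(4*k**3 + 3*k**2 + 9*k + 1).
So A=1 and B=1, with C=k**3 + 3*k**2/4 + 9*k/4 + 1/4.
Set up (1)·f(k+1) − (1)·f(k) − (k**3 + 3*k**2/4 + 9*k/4 + 1/4) = 0.
From deg A=0, deg B=0, deg C=3: d=4.
Coefficient equations give f(k) = k*(k**3 - k**2 + 4*k - 3)/4.
R(k) = B(k−1)·f(k)/C(k) = k*(k**3 - k**2 + 4*k - 3)/(4*k**3 + 3*k**2 + 9*k + 1); s_k = R·t_k = k*(-k**3 + k**2 - 4*k + 3).
Δs = -4*k**3 - 3*k**2 - 9*k - 1, as required.
Σ_(k=2)^n t_k = s_(n+1) − s_(2) = (-n**4 - 3*n**3 - 7*n**2 - 6*n - 1) − (-18), i.e. -n**4 - 3*n**3 - 7*n**2 - 6*n + 17.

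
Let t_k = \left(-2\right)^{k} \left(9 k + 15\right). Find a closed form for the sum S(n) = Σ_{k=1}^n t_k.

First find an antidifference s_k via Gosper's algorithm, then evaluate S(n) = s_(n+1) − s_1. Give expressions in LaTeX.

S(n) = 6 \left(-2\right)^{n} n + 12 \left(-2\right)^{n} - 12

Step 1: r(k) = 2*(-3*k - 8)/(3*k + 5).
Gosper form: A/B · C(k+1)/C(k) with A=-2, B=1, C=k + 5/3.
f must satisfy (-2)·f(k+1) − (1)·f(k) = k + 5/3.
d = 1 from the (0,0,1) case.
Solve for f: f(k) = -(k + 1)/3 (degree 1 ≤ 1).
Then R = B(k−1)f/C = -(k + 1)/(3*k + 5), so s_k = R(k)·t_k = -3*(-2)**k*(k + 1).
s_(k+1) − s_k = (-2)**k*(9*k + 15) = t_k.
Evaluate: s_(n+1) = 6*(-2)**n*(n + 2); subtract s_(1) = 12 ⇒ S(n) = 6*(-2)**n*n + 12*(-2)**n - 12.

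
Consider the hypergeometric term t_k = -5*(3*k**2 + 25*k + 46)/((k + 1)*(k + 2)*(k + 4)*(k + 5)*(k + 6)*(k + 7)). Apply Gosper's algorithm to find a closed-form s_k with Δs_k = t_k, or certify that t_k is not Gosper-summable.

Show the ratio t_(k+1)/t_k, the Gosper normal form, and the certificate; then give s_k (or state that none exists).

s_k = 5*k*(-k**2 - 11*k - 34)/(24*(k**3 + 11*k**2 + 34*k + 24))

Ratio r(k) = (k + 1)*(k + 4)*(25*k + 3*(k + 1)**2 + 71)/((k + 3)*(k + 8)*(3*k**2 + 25*k + 46)).
Normal form (A,B,C) = (k + 1, k + 8, k**3 + 34*k**2/3 + 121*k/3 + 46).
Key eq: (k + 1)·f(k+1) = (k + 7)·f(k) + (k**3 + 34*k**2/3 + 121*k/3 + 46).
Bound: deg f ≤ 6.
A polynomial solution: f(k) = k*(k + 2)*(k + 3)*(k + 5)*(k**2 + 11*k + 34)/72.
So s_k = (B(k−1)f/C)·t_k = (k*(k + 2)*(k + 5)*(k + 7)*(k**2 + 11*k + 34)/(24*(3*k**2 + 25*k + 46)))·t_k = 5*k*(-k**2 - 11*k - 34)/(24*(k**3 + 11*k**2 + 34*k + 24)).
s_(k+1) − s_k = 5*(-3*k**2 - 25*k - 46)/(k**6 + 25*k**5 + 247*k**4 + 1219*k**3 + 3112*k**2 + 3796*k + 1680) = t_k.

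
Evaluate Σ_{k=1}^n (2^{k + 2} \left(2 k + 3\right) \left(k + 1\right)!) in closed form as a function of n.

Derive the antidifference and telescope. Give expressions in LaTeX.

Ratio r(k) = 2*(k + 2)*(2*k + 5)/(2*k + 3).
So A=2*k + 4 and B=1, with C=k + 3/2.
Solve (2*k + 4)·f(k+1) − (1)·f(k) = k + 3/2.
Bound: deg f ≤ 0.
Coefficient equations give f(k) = 1/2.
Then R = B(k−1)f/C = 1/(2*k + 3), so s_k = R(k)·t_k = 2**(k + 2)*factorial(k + 1).
s_(k+1) − s_k = 2**(k + 2)*(2*k + 3)*factorial(k + 1) = t_k.
s_(n+1) = 2**(n + 3)*factorial(n + 2) and s_(1) = 16, so S(n) = 8*2**n*factorial(n + 2) - 16.

S(n) = 8 \cdot 2^{n} \left(n + 2\right)! - 16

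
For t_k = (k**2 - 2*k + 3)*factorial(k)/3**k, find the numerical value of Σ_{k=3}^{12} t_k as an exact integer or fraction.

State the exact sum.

The ratio is (k**3 + k**2 + 2*k + 2)/(3*(k**2 - 2*k + 3)).
A = k/3 + 1/3, B = 1, C = k**2 - 2*k + 3.
Set up (k/3 + 1/3)·f(k+1) − (1)·f(k) − (k**2 - 2*k + 3) = 0.
d = 1 from the (1,0,2) case.
Match coefficients ⇒ f(k) = 3*(k - 1).
R(k) = B(k−1)·f(k)/C(k) = 3*(k - 1)/(k**2 - 2*k + 3); s_k = R·t_k = 3**(1 - k)*(k - 1)*factorial(k).
s_(k+1) − s_k = (k**2 - 2*k + 3)*factorial(k)/3**k = t_k.
Evaluate s at k=13 and k=3: 102502400/729 and 4/3; difference 102501428/729.

Σ = 102501428/729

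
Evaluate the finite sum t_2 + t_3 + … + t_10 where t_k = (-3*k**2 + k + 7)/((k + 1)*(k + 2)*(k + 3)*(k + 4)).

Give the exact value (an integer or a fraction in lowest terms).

Ratio r(k) = (k + 1)*(k - 3*(k + 1)**2 + 8)/((k + 5)*(-3*k**2 + k + 7)).
Normal form (A,B,C) = (k + 1, k + 5, k**2 - k/3 - 7/3).
Solve (k + 1)·f(k+1) − (k + 4)·f(k) = k**2 - k/3 - 7/3.
Degrees (1,1,2) ⇒ d ≤ 3.
A polynomial solution: f(k) = -k*(3*k + 4)/3.
So s_k = (B(k−1)f/C)·t_k = (-k*(k + 4)*(3*k + 4)/(3*k**2 - k - 7))·t_k = k*(3*k + 4)/((k + 1)*(k + 2)*(k + 3)).
Check: Δs_k = (-3*k**2 + k + 7)/(k**4 + 10*k**3 + 35*k**2 + 50*k + 24). ✓
Σ_(k=2)^(10) t_k = s_(11) − s_(2) = 407/2184 − (1/3) = -107/728.

Σ = -107/728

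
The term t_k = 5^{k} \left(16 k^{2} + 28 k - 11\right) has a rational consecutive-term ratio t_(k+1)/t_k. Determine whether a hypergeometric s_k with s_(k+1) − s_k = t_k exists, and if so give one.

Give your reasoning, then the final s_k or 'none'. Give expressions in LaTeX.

t_(k+1)/t_k = 5*(16*k**2 + 60*k + 33)/(16*k**2 + 28*k - 11).
Gosper form: A/B · C(k+1)/C(k) with A=5, B=1, C=k**2 + 7*k/4 - 11/16.
Set up (5)·f(k+1) − (1)·f(k) − (k**2 + 7*k/4 - 11/16) = 0.
Bound: deg f ≤ 2.
Match coefficients ⇒ f(k) = (4*k**2 - 3*k - 4)/16.
Certificate R = B(k−1)f/C = (4*k**2 - 3*k - 4)/(16*k**2 + 28*k - 11) gives s_k = 5**k*(4*k**2 - 3*k - 4).
s_(k+1) − s_k = 5**k*(16*k**2 + 28*k - 11) = t_k.

s_k = 5^{k} \left(4 k^{2} - 3 k - 4\right)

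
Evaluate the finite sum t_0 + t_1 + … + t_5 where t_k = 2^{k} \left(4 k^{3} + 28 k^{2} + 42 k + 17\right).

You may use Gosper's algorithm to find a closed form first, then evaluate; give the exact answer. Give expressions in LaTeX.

Σ = 65091

Compute t_(k+1)/t_k: get 2*(4*k**3 + 40*k**2 + 110*k + 91)/(4*k**3 + 28*k**2 + 42*k + 17).
Take A(k)=2, B(k)=1, C(k)=k**3 + 7*k**2 + 21*k/2 + 17/4.
Solve (2)·f(k+1) − (1)·f(k) = k**3 + 7*k**2 + 21*k/2 + 17/4.
Bound: deg f ≤ 3.
Solving with deg f ≤ 3: f(k) = (4*k**3 + 4*k**2 + 2*k - 3)/4.
Get s_k = R·t_k = 2**k*(4*k**3 + 4*k**2 + 2*k - 3) with R(k) = B(k−1)f(k)/C(k) = (4*k**3 + 4*k**2 + 2*k - 3)/(4*k**3 + 28*k**2 + 42*k + 17).
Verify: 2**k*(4*k**3 + 28*k**2 + 42*k + 17) matches t_k.
Sum = s_(6) − s_(0); s_(6) = 65088, s_(0) = -3 ⇒ 65091.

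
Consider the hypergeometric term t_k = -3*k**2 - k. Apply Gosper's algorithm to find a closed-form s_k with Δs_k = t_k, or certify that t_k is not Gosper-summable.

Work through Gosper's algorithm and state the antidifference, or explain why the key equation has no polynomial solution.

s_k = k**2*(1 - k)

r(k) = (k + 3*(k + 1)**2 + 1)/(k*(3*k + 1)) after simplifying.
Gosper form: A/B · C(k+1)/C(k) with A=1, B=1, C=k**2 + k/3.
Key eq: (1)·f(k+1) = (1)·f(k) + (k**2 + k/3).
Bound: deg f ≤ 3.
Solving with deg f ≤ 3: f(k) = k**2*(k - 1)/3.
R(k) = B(k−1)·f(k)/C(k) = k*(k - 1)/(3*k + 1); s_k = R·t_k = k**2*(1 - k).
Check: Δs_k = k*(-3*k - 1). ✓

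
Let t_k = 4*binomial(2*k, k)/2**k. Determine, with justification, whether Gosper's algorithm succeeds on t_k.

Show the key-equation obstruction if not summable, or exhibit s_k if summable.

The ratio is (2*k + 1)/(k + 1).
Factor: A=2*k + 1; B=k + 1; C=1.
Set up (2*k + 1)·f(k+1) − (k)·f(k) − (1) = 0.
deg f ≤ -1 (via 1,1,0).
Negative degree bound (-1): no f exists, t_k not Gosper-summable.

No. Not Gosper-summable.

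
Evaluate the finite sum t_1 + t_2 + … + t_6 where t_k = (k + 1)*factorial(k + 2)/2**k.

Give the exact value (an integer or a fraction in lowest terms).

Compute t_(k+1)/t_k: get (k + 2)*(k + 3)/(2*(k + 1)).
Gosper form: A/B · C(k+1)/C(k) with A=k/2 + 3/2, B=1, C=k + 1.
Key eq: (k/2 + 3/2)·f(k+1) = (1)·f(k) + (k + 1).
d = 0 from the (1,0,1) case.
Coefficient equations give f(k) = 2.
Certificate R = B(k−1)f/C = 2/(k + 1) gives s_k = 2**(1 - k)*factorial(k + 2).
Check: Δs_k = (k + 1)*factorial(k + 2)/2**k. ✓
Evaluate s at k=7 and k=1: 5670 and 6; difference 5664.

Σ = 5664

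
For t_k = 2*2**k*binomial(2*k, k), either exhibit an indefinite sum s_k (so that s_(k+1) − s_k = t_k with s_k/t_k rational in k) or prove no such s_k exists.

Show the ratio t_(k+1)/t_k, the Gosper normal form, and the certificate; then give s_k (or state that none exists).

The ratio is 4*(2*k + 1)/(k + 1).
Take A(k)=8*k + 4, B(k)=k + 1, C(k)=1.
Solve (8*k + 4)·f(k+1) − (k)·f(k) = 1.
Bound: deg f ≤ -1.
deg f ≤ -1 is impossible — no certificate.

no hypergeometric antidifference exists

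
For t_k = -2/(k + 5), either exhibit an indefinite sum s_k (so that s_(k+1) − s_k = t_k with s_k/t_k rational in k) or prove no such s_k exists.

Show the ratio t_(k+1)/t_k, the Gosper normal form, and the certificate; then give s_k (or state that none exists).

not Gosper-summable; s_k does not exist

r(k) = (k + 5)/(k + 6) after simplifying.
Normal form (A,B,C) = (k + 5, k + 6, 1).
Set up (k + 5)·f(k+1) − (k + 5)·f(k) − (1) = 0.
Degrees (1,1,0) ⇒ d ≤ 0.
Generic f = c0 gives residual -1; -1 = 0 cannot hold, so t_k is not Gosper-summable.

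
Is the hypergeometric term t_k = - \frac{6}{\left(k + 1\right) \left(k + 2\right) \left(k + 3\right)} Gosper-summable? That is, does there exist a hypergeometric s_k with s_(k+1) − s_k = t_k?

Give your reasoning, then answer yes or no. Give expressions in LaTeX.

Yes. s_k = \frac{3 k \left(- k - 3\right)}{2 \left(k + 1\right) \left(k + 2\right)}.

r(k) = (k + 1)/(k + 4) after simplifying.
Factor: A=k + 1; B=k + 4; C=1.
Solve (k + 1)·f(k+1) − (k + 3)·f(k) = 1.
d = 2 from the (1,1,0) case.
Solving with deg f ≤ 2: f(k) = k*(k + 3)/4.
R(k) = B(k−1)·f(k)/C(k) = k*(k + 3)**2/4; s_k = R·t_k = 3*k*(-k - 3)/(2*(k + 1)*(k + 2)).
Verify: -6/(k**3 + 6*k**2 + 11*k + 6) matches t_k.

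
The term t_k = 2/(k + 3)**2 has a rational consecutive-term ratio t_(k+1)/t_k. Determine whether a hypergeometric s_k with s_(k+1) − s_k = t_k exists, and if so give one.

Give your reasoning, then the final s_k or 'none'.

no hypergeometric antidifference exists

Step 1: r(k) = (k + 3)**2/(k + 4)**2.
Gosper form: A/B · C(k+1)/C(k) with A=k**2 + 6*k + 9, B=k**2 + 8*k + 16, C=1.
Key eq: (k**2 + 6*k + 9)·f(k+1) = (k**2 + 6*k + 9)·f(k) + (1).
d = 0 from the (2,2,0) case.
f = c0 ⇒ A·f(k+1) − B(k−1)·f(k) − C = -1. The system {-1 = 0} is inconsistent; no antidifference.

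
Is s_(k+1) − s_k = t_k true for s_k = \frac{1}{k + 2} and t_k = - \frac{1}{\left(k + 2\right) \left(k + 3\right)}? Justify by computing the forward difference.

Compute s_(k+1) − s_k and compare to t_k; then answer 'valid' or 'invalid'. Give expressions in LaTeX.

valid; difference matches t_k

s_(k+1) = 1/(k + 3)
s_(k+1) − s_k = -1/((k + 2)*(k + 3))
(s_(k+1) − s_k) − t_k = 0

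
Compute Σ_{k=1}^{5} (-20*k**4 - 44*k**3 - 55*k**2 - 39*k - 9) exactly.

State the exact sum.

Σ = -33135

The ratio is (20*k**4 + 124*k**3 + 307*k**2 + 361*k + 167)/(20*k**4 + 44*k**3 + 55*k**2 + 39*k + 9).
Take A(k)=1, B(k)=1, C(k)=k**4 + 11*k**3/5 + 11*k**2/4 + 39*k/20 + 9/20.
f must satisfy (1)·f(k+1) − (1)·f(k) = k**4 + 11*k**3/5 + 11*k**2/4 + 39*k/20 + 9/20.
From deg A=0, deg B=0, deg C=4: d=5.
Match coefficients ⇒ f(k) = k*(4*k**4 + k**3 + 3*k**2 + 3*k - 2)/20.
Then R = B(k−1)f/C = k*(4*k**4 + k**3 + 3*k**2 + 3*k - 2)/(20*k**4 + 44*k**3 + 55*k**2 + 39*k + 9), so s_k = R(k)·t_k = k*(-4*k**4 - k**3 - 3*k**2 - 3*k + 2).
s_(k+1) − s_k = -20*k**4 - 44*k**3 - 55*k**2 - 39*k - 9 = t_k.
Evaluate s at k=6 and k=1: -33144 and -9; difference -33135.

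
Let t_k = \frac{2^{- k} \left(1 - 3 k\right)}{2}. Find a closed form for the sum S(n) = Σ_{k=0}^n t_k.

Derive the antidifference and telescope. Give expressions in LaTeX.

S(n) = 2^{- n - 1} \left(- 2^{n + 2} + 3 n + 5\right)

Compute t_(k+1)/t_k: get (3*k + 2)/(2*(3*k - 1)).
Take A(k)=1/2, B(k)=1, C(k)=k - 1/3.
Key eq: (1/2)·f(k+1) = (1)·f(k) + (k - 1/3).
From deg A=0, deg B=0, deg C=1: d=1.
A polynomial solution: f(k) = -2*(3*k + 2)/3.
Certificate R = B(k−1)f/C = -2*(3*k + 2)/(3*k - 1) gives s_k = (3*k + 2)/2**k.
Δs = (1 - 3*k)/(2*2**k), as required.
s_(n+1) = 2**(-n - 1)*(3*n + 5) and s_(0) = 2, so S(n) = 2**(-n - 1)*(-2**(n + 2) + 3*n + 5).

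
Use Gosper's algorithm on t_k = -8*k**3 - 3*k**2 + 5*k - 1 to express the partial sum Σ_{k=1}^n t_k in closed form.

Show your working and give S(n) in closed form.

S(n) = n*(-2*n**3 - 5*n**2 - n + 1)

r(k) = (8*k**3 + 27*k**2 + 25*k + 7)/(8*k**3 + 3*k**2 - 5*k + 1) after simplifying.
Take A(k)=1, B(k)=1, C(k)=k**3 + 3*k**2/8 - 5*k/8 + 1/8.
Solve (1)·f(k+1) − (1)·f(k) = k**3 + 3*k**2/8 - 5*k/8 + 1/8.
Bound: deg f ≤ 4.
Solve for f: f(k) = k*(2*k**3 - 3*k**2 - 2*k + 4)/8 (degree 4 ≤ 4).
Get s_k = R·t_k = k*(-2*k**3 + 3*k**2 + 2*k - 4) with R(k) = B(k−1)f(k)/C(k) = k*(2*k**3 - 3*k**2 - 2*k + 4)/(8*k**3 + 3*k**2 - 5*k + 1).
s_(k+1) − s_k = -8*k**3 - 3*k**2 + 5*k - 1 = t_k.
Telescope: S(n) = s_(n+1) − s_(1) = -2*n**4 - 5*n**3 - n**2 + n - 1 − (-1) = n*(-2*n**3 - 5*n**2 - n + 1).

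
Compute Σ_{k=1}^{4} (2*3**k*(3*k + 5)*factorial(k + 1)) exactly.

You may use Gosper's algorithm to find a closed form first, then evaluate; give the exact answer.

Σ = 349908

Step 1: r(k) = 3*(k + 2)*(3*k + 8)/(3*k + 5).
Factor: A=3*k + 6; B=1; C=k + 5/3.
Solve (3*k + 6)·f(k+1) − (1)·f(k) = k + 5/3.
Degrees (1,0,1) ⇒ d ≤ 0.
Match coefficients ⇒ f(k) = 1/3.
So s_k = (B(k−1)f/C)·t_k = (1/(3*k + 5))·t_k = 2*3**k*factorial(k + 1).
Verify: 2*3**k*(3*k + 5)*factorial(k + 1) matches t_k.
Sum = s_(5) − s_(1); s_(5) = 349920, s_(1) = 12 ⇒ 349908.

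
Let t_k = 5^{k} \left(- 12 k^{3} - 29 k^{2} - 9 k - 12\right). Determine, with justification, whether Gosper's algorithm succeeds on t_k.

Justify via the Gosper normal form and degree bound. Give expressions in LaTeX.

Step 1: r(k) = 5*(12*k**3 + 65*k**2 + 103*k + 62)/(12*k**3 + 29*k**2 + 9*k + 12).
So A=5 and B=1, with C=k**3 + 29*k**2/12 + 3*k/4 + 1.
Key eq: (5)·f(k+1) = (1)·f(k) + (k**3 + 29*k**2/12 + 3*k/4 + 1).
deg f ≤ 3 (via 0,0,3).
A polynomial solution: f(k) = (3*k**3 - 4*k**2 + k + 3)/12.
Then R = B(k−1)f/C = (3*k**3 - 4*k**2 + k + 3)/(12*k**3 + 29*k**2 + 9*k + 12), so s_k = R(k)·t_k = 5**k*(-3*k**3 + 4*k**2 - k - 3).
Verify: 5**k*(-12*k**3 - 29*k**2 - 9*k - 12) matches t_k.

Yes. s_k = 5^{k} \left(- 3 k^{3} + 4 k^{2} - k - 3\right).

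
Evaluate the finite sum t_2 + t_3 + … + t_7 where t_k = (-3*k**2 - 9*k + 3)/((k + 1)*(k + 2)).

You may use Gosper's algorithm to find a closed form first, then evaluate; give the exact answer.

The ratio is (k + 1)*(3*k + (k + 1)**2 + 2)/((k + 3)*(k**2 + 3*k - 1)).
Factor: A=k + 1; B=k + 3; C=k**2 + 3*k - 1.
Key eq: (k + 1)·f(k+1) = (k + 2)·f(k) + (k**2 + 3*k - 1).
Bound: deg f ≤ 2.
Match coefficients ⇒ f(k) = k*(k - 2).
Then R = B(k−1)f/C = k*(k - 2)*(k + 2)/(k**2 + 3*k - 1), so s_k = R(k)·t_k = 3*k*(2 - k)/(k + 1).
Check: Δs_k = 3*(-k**2 - 3*k + 1)/(k**2 + 3*k + 2). ✓
Telescoping: Σ = s_(8) − s_(2) = -16 − (0) = -16.

Σ = -16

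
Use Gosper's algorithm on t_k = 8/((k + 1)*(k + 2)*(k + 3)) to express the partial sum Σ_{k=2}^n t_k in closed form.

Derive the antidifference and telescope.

Ratio r(k) = (k + 1)/(k + 4).
Normal form (A,B,C) = (k + 1, k + 4, 1).
Key eq: (k + 1)·f(k+1) = (k + 3)·f(k) + (1).
Degrees (1,1,0) ⇒ d ≤ 2.
Solving with deg f ≤ 2: f(k) = k*(k + 3)/4.
R(k) = B(k−1)·f(k)/C(k) = k*(k + 3)**2/4; s_k = R·t_k = 2*k*(k + 3)/((k + 1)*(k + 2)).
s_(k+1) − s_k = 8/(k**3 + 6*k**2 + 11*k + 6) = t_k.
Telescope: S(n) = s_(n+1) − s_(2) = 2*(n**2 + 5*n + 4)/(n**2 + 5*n + 6) − (5/3) = (n**2 + 5*n - 6)/(3*(n**2 + 5*n + 6)).

S(n) = (n**2 + 5*n - 6)/(3*(n**2 + 5*n + 6))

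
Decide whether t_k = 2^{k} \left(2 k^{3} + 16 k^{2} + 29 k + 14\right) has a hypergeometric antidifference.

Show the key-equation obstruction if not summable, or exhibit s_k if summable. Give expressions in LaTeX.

Yes. s_k = 2^{k} k \left(2 k^{2} + 4 k + 1\right).

Step 1: r(k) = 2*(2*k**3 + 22*k**2 + 67*k + 61)/(2*k**3 + 16*k**2 + 29*k + 14).
Take A(k)=2, B(k)=1, C(k)=k**3 + 8*k**2 + 29*k/2 + 7.
Key eq: (2)·f(k+1) = (1)·f(k) + (k**3 + 8*k**2 + 29*k/2 + 7).
deg f ≤ 3 (via 0,0,3).
Solving with deg f ≤ 3: f(k) = k*(2*k**2 + 4*k + 1)/2.
R(k) = B(k−1)·f(k)/C(k) = k*(2*k**2 + 4*k + 1)/(2*k**3 + 16*k**2 + 29*k + 14); s_k = R·t_k = 2**k*k*(2*k**2 + 4*k + 1).
s_(k+1) − s_k = 2**k*(2*k**3 + 16*k**2 + 29*k + 14) = t_k.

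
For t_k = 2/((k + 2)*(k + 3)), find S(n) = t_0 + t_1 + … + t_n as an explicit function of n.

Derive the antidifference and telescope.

S(n) = (n + 1)/(n + 3)

r(k) = (k + 2)/(k + 4) after simplifying.
A = k + 2, B = k + 4, C = 1.
f must satisfy (k + 2)·f(k+1) − (k + 3)·f(k) = 1.
From deg A=1, deg B=1, deg C=0: d=1.
Coefficient equations give f(k) = k/2.
So s_k = (B(k−1)f/C)·t_k = (k*(k + 3)/2)·t_k = k/(k + 2).
Verify: 2/(k**2 + 5*k + 6) matches t_k.
Telescope: S(n) = s_(n+1) − s_(0) = (n + 1)/(n + 3) − (0) = (n + 1)/(n + 3).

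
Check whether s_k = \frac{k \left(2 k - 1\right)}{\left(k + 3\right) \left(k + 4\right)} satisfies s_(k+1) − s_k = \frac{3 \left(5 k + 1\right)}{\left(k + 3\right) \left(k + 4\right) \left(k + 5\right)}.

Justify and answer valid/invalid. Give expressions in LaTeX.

Valid: the claim telescopes to t_k.

s_(k+1) = (k + 1)*(2*k + 1)/((k + 4)*(k + 5))
s_(k+1) − s_k = 3*(5*k + 1)/(k**3 + 12*k**2 + 47*k + 60)
(s_(k+1) − s_k) − t_k = 0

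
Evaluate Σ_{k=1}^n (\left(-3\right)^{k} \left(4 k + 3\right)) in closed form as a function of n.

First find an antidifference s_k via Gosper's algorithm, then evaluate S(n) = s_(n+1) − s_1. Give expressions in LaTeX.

The ratio is 3*(-4*k - 7)/(4*k + 3).
Gosper form: A/B · C(k+1)/C(k) with A=-3, B=1, C=k + 3/4.
Set up (-3)·f(k+1) − (1)·f(k) − (k + 3/4) = 0.
deg f ≤ 1 (via 0,0,1).
Match coefficients ⇒ f(k) = -k/4.
Certificate R = B(k−1)f/C = -k/(4*k + 3) gives s_k = -(-3)**k*k.
s_(k+1) − s_k = (-3)**k*(4*k + 3) = t_k.
Σ_(k=1)^n t_k = s_(n+1) − s_(1) = (3*(-3)**n*(n + 1)) − (3), i.e. 3*(-3)**n*n + 3*(-3)**n - 3.

S(n) = 3 \left(-3\right)^{n} n + 3 \left(-3\right)^{n} - 3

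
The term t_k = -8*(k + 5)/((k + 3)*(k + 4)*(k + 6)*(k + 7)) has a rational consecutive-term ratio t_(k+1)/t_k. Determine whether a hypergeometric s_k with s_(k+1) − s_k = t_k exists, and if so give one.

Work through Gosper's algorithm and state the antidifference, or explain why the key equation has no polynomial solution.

s_k = 2*k*(-k - 9)/(9*(k**2 + 9*k + 18))

The ratio is (k + 3)*(k + 6)**2/((k + 5)**2*(k + 8)).
So A=k + 3 and B=k + 8, with C=k**2 + 10*k + 25.
Key eq: (k + 3)·f(k+1) = (k + 7)·f(k) + (k**2 + 10*k + 25).
Degrees (1,1,2) ⇒ d ≤ 4.
Coefficient equations give f(k) = k*(k + 4)*(k + 5)*(k + 9)/36.
So s_k = (B(k−1)f/C)·t_k = (k*(k + 4)*(k + 7)*(k + 9)/(36*(k + 5)))·t_k = 2*k*(-k - 9)/(9*(k**2 + 9*k + 18)).
Check: Δs_k = 8*(-k - 5)/(k**4 + 20*k**3 + 145*k**2 + 450*k + 504). ✓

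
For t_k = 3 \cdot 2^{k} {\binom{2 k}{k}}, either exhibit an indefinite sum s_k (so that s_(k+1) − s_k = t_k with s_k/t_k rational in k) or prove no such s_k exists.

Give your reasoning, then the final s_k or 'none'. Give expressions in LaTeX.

no hypergeometric antidifference exists

t_(k+1)/t_k = 4*(2*k + 1)/(k + 1).
Normal form (A,B,C) = (8*k + 4, k + 1, 1).
Set up (8*k + 4)·f(k+1) − (k)·f(k) − (1) = 0.
deg f ≤ -1 (via 1,1,0).
Negative degree bound (-1): no f exists, t_k not Gosper-summable.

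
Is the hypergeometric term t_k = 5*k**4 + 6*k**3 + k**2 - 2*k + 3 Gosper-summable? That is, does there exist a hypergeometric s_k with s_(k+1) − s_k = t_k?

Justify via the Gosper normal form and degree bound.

Yes. s_k = k*(k**4 - k**3 - k**2 + 4).

t_(k+1)/t_k = (5*k**4 + 26*k**3 + 49*k**2 + 38*k + 13)/(5*k**4 + 6*k**3 + k**2 - 2*k + 3).
Factor: A=1; B=1; C=k**4 + 6*k**3/5 + k**2/5 - 2*k/5 + 3/5.
Need (1)·f(k+1) − (1)·f(k) = k**4 + 6*k**3/5 + k**2/5 - 2*k/5 + 3/5.
Degrees (0,0,4) ⇒ d ≤ 5.
Solve for f: f(k) = k*(k**4 - k**3 - k**2 + 4)/5 (degree 5 ≤ 5).
So s_k = (B(k−1)f/C)·t_k = (k*(k**4 - k**3 - k**2 + 4)/(5*k**4 + 6*k**3 + k**2 - 2*k + 3))·t_k = k*(k**4 - k**3 - k**2 + 4).
Check: Δs_k = 5*k**4 + 6*k**3 + k**2 - 2*k + 3. ✓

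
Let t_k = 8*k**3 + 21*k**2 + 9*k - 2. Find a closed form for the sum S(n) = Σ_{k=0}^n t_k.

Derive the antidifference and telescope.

S(n) = 2*n**4 + 11*n**3 + 17*n**2 + 6*n - 2

r(k) = (8*k**3 + 45*k**2 + 75*k + 36)/(8*k**3 + 21*k**2 + 9*k - 2) after simplifying.
Normal form (A,B,C) = (1, 1, k**3 + 21*k**2/8 + 9*k/8 - 1/4).
Set up (1)·f(k+1) − (1)·f(k) − (k**3 + 21*k**2/8 + 9*k/8 - 1/4) = 0.
deg f ≤ 4 (via 0,0,3).
Solving with deg f ≤ 4: f(k) = k*(2*k**3 + 3*k**2 - 4*k - 3)/8.
Certificate R = B(k−1)f/C = k*(2*k**3 + 3*k**2 - 4*k - 3)/((k + 2)*(8*k**2 + 5*k - 1)) gives s_k = k*(2*k**3 + 3*k**2 - 4*k - 3).
Verify: 8*k**3 + 21*k**2 + 9*k - 2 matches t_k.
Σ_(k=0)^n t_k = s_(n+1) − s_(0) = (2*n**4 + 11*n**3 + 17*n**2 + 6*n - 2) − (0), i.e. 2*n**4 + 11*n**3 + 17*n**2 + 6*n - 2.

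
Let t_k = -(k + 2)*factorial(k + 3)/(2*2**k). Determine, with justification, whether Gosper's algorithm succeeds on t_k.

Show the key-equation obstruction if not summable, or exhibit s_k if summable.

t_(k+1)/t_k = (k + 3)*(k + 4)/(2*(k + 2)).
A = k/2 + 2, B = 1, C = k + 2.
Set up (k/2 + 2)·f(k+1) − (1)·f(k) − (k + 2) = 0.
Degrees (1,0,1) ⇒ d ≤ 0.
A polynomial solution: f(k) = 2.
R(k) = B(k−1)·f(k)/C(k) = 2/(k + 2); s_k = R·t_k = -factorial(k + 3)/2**k.
s_(k+1) − s_k = -(k + 2)*factorial(k + 3)/(2*2**k) = t_k.

Yes. s_k = -factorial(k + 3)/2**k.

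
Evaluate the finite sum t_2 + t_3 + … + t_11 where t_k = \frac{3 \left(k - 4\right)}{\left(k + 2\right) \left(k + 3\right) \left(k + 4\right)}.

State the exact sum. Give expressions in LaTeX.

Σ = -1/140

Compute t_(k+1)/t_k: get (k - 3)*(k + 2)/((k - 4)*(k + 5)).
Take A(k)=k + 2, B(k)=k + 5, C(k)=k - 4.
f must satisfy (k + 2)·f(k+1) − (k + 4)·f(k) = k - 4.
deg f ≤ 2 (via 1,1,1).
Solve for f: f(k) = -k*(k + 11)/6 (degree 2 ≤ 2).
So s_k = (B(k−1)f/C)·t_k = (-k*(k + 4)*(k + 11)/(6*(k - 4)))·t_k = k*(-k - 11)/(2*(k + 2)*(k + 3)).
Verify: 3*(k - 4)/(k**3 + 9*k**2 + 26*k + 24) matches t_k.
Sum = s_(12) − s_(2); s_(12) = -23/35, s_(2) = -13/20 ⇒ -1/140.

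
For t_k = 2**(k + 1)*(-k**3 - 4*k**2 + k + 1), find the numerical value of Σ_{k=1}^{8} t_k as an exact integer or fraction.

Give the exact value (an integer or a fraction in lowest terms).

The ratio is 2*(k**3 + 7*k**2 + 10*k + 3)/(k**3 + 4*k**2 - k - 1).
Gosper form: A/B · C(k+1)/C(k) with A=2, B=1, C=k**3 + 4*k**2 - k - 1.
f must satisfy (2)·f(k+1) − (1)·f(k) = k**3 + 4*k**2 - k - 1.
d = 3 from the (0,0,3) case.
Solve for f: f(k) = k**3 - 2*k**2 + k - 1 (degree 3 ≤ 3).
So s_k = (B(k−1)f/C)·t_k = ((k**3 - 2*k**2 + k - 1)/(k**3 + 4*k**2 - k - 1))·t_k = 2**(k + 1)*(-k**3 + 2*k**2 - k + 1).
Verify: 2**(k + 1)*(-k**3 - 4*k**2 + k + 1) matches t_k.
Sum = s_(9) − s_(1); s_(9) = -588800, s_(1) = 4 ⇒ -588804.

Σ = -588804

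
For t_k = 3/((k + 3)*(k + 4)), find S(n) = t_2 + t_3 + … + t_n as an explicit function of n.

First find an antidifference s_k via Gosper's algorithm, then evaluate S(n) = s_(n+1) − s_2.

Compute t_(k+1)/t_k: get (k + 3)/(k + 5).
Gosper form: A/B · C(k+1)/C(k) with A=k + 3, B=k + 5, C=1.
Set up (k + 3)·f(k+1) − (k + 4)·f(k) − (1) = 0.
d = 1 from the (1,1,0) case.
A polynomial solution: f(k) = k/3.
So s_k = (B(k−1)f/C)·t_k = (k*(k + 4)/3)·t_k = k/(k + 3).
s_(k+1) − s_k = 3/(k**2 + 7*k + 12) = t_k.
Σ_(k=2)^n t_k = s_(n+1) − s_(2) = ((n + 1)/(n + 4)) − (2/5), i.e. 3*(n - 1)/(5*(n + 4)).

S(n) = 3*(n - 1)/(5*(n + 4))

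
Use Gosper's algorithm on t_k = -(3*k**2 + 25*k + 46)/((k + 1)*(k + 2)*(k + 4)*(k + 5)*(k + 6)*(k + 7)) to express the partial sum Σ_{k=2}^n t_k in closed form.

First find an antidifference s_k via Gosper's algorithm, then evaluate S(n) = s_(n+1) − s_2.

S(n) = (-n**3 - 14*n**2 - 59*n + 74)/(144*(n**3 + 14*n**2 + 59*n + 70))

t_(k+1)/t_k = (k + 1)*(k + 4)*(25*k + 3*(k + 1)**2 + 71)/((k + 3)*(k + 8)*(3*k**2 + 25*k + 46)).
A = k + 1, B = k + 8, C = k**3 + 34*k**2/3 + 121*k/3 + 46.
Need (k + 1)·f(k+1) − (k + 7)·f(k) = k**3 + 34*k**2/3 + 121*k/3 + 46.
Bound: deg f ≤ 6.
Solving with deg f ≤ 6: f(k) = k*(k + 2)*(k + 3)*(k + 5)*(k**2 + 11*k + 34)/72.
R(k) = B(k−1)·f(k)/C(k) = k*(k + 2)*(k + 5)*(k + 7)*(k**2 + 11*k + 34)/(24*(3*k**2 + 25*k + 46)); s_k = R·t_k = k*(-k**2 - 11*k - 34)/(24*(k**3 + 11*k**2 + 34*k + 24)).
s_(k+1) − s_k = (-3*k**2 - 25*k - 46)/(k**6 + 25*k**5 + 247*k**4 + 1219*k**3 + 3112*k**2 + 3796*k + 1680) = t_k.
Σ_(k=2)^n t_k = s_(n+1) − s_(2) = ((-n**3 - 14*n**2 - 59*n - 46)/(24*(n**3 + 14*n**2 + 59*n + 70))) − (-5/144), i.e. (-n**3 - 14*n**2 - 59*n + 74)/(144*(n**3 + 14*n**2 + 59*n + 70)).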